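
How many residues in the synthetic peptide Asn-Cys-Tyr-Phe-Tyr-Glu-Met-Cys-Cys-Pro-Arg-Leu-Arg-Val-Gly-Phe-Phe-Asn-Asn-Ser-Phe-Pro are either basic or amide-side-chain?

5

Basic: H, K, R. Amide-side-chain: N, Q.
Basic residues here: Arg11, Arg13 (2).
Amide-side-chain residues here: Asn1, Asn18, Asn19 (3).
The two groups share no amino acid, so total = 2 + 3 = 5.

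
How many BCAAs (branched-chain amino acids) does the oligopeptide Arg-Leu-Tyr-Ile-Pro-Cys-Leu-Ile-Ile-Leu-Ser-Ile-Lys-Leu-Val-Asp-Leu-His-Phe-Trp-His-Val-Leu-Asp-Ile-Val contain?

The BCAAs are Val, Leu, and Ile — aliphatic side chains with a branch point.
Matching residues: Leu2, Ile4, Leu7, Ile8, Ile9, Leu10, Ile12, Leu14, Val15, Leu17, Val22, Leu23, Ile25, Val26.

14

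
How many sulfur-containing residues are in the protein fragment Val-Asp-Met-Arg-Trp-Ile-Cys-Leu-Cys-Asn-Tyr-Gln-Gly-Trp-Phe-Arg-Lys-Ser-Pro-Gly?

3

The sulfur-bearing residues are cysteine (–SH) and methionine (–S–CH₃).
Matching residues: Met3, Cys7, Cys9.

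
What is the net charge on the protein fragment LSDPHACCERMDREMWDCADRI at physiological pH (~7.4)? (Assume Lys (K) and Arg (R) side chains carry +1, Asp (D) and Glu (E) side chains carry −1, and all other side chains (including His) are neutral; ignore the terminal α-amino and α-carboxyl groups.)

Positive (K, R): R10, R13, R21 → +3.
Negative (D, E): D3, E9, D12, E14, D17, D20 → −6.
Net charge = (+3) + (−6) = −3.

-3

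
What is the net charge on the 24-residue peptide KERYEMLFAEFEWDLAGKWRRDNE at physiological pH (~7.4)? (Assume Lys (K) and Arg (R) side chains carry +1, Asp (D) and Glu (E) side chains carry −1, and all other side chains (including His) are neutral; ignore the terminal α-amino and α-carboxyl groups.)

-2

Positive (K, R): K1, R3, K18, R20, R21 → +5.
Negative (D, E): E2, E5, E10, E12, D14, D22, E24 → −7.
Net charge = (+5) + (−7) = −2.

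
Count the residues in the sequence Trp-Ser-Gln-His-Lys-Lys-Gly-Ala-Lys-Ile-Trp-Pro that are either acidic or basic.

4

Acidic: D, E. Basic: H, K, R.
Acidic residues here: none (0).
Basic residues here: His4, Lys5, Lys6, Lys9 (4).
The two groups share no amino acid, so total = 0 + 4 = 4.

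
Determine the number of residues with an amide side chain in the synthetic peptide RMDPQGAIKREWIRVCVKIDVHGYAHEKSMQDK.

2

Only N (asparagine) and Q (glutamine) carry a side-chain carboxamide.
Matching residues: Q5, Q31.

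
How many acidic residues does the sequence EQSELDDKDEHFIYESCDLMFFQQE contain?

9

Aspartate (D) and glutamate (E) have carboxylic-acid side chains and are the acidic amino acids.
Matching residues: E1, E4, D6, D7, D9, E10, E15, D18, E25.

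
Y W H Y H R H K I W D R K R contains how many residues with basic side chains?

8

K, R, and H are the three residues with basic side chains (ε-amine, guanidinium, and imidazole respectively).
Matching residues: H3, H5, R6, H7, K8, R12, K13, R14.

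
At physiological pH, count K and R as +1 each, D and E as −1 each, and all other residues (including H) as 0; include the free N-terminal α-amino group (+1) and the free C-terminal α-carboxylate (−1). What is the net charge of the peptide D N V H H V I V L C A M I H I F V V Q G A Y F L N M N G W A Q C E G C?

Positive (K, R): none → +0.
Negative (D, E): D1, E33 → −2.
The N-terminus (+1) and C-terminus (−1) cancel.
Net charge = (+0) + (−2) = −2.

-2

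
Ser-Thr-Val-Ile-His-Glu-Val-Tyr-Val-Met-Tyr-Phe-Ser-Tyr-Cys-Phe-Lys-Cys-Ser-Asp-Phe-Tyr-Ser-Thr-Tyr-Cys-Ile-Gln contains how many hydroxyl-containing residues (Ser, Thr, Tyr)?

Matching residues: Ser1, Thr2, Tyr8, Tyr11, Ser13, Tyr14, Ser19, Tyr22, Ser23, Thr24, Tyr25.

11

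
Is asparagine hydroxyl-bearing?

No

Serine (S), threonine (T), and tyrosine (Y) each carry a hydroxyl group on the side chain.
Asparagine is not in this group.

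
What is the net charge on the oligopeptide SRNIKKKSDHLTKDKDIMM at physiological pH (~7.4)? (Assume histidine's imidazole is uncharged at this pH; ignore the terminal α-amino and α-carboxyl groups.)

+3

Near pH 7.4, K and R contribute +1 each, D and E contribute −1 each, and every other side chain (His included, as stated) is uncharged.
Positive (K, R): R2, K5, K6, K7, K13, K15 → +6.
Negative (D, E): D9, D14, D16 → −3.
Net charge = (+6) + (−3) = +3.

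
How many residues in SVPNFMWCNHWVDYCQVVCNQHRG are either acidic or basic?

4

Acidic: D, E. Basic: H, K, R.
Acidic residues here: D13 (1).
Basic residues here: H10, H22, R23 (3).
The two groups share no amino acid, so total = 1 + 3 = 4.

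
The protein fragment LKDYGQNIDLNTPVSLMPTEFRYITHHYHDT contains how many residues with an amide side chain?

Asparagine (N) and glutamine (Q) have uncharged amide side chains.
Matching residues: Q6, N7, N11.

3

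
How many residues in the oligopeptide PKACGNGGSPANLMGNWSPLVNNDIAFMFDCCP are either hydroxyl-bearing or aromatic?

5

Hydroxyl-bearing: S, T, Y. Aromatic: F, W, Y.
Hydroxyl-bearing residues here: S9, S18 (2).
Aromatic residues here: W17, F27, F29 (3).
(Y belongs to both groups, but none appear in this sequence.) Total = 2 + 3 = 5.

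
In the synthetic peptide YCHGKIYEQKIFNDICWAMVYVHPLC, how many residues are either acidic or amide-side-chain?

Acidic: D, E. Amide-side-chain: N, Q.
Acidic residues here: E8, D14 (2).
Amide-side-chain residues here: Q9, N13 (2).
The two groups share no amino acid, so total = 2 + 2 = 4.

4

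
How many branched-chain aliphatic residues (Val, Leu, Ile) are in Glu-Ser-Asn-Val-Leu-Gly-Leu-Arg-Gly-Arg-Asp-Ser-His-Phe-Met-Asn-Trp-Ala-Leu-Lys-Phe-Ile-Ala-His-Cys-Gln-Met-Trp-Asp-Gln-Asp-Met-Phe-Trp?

Matching residues: Val4, Leu5, Leu7, Leu19, Ile22.

5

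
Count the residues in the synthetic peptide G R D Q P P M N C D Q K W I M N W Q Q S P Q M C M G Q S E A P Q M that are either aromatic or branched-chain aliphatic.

Aromatic: F, W, Y. Branched-chain aliphatic: I, L, V.
Aromatic residues here: W13, W17 (2).
Branched-chain aliphatic residues here: I14 (1).
The two groups share no amino acid, so total = 2 + 1 = 3.

3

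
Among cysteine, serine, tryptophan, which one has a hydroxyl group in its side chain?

The –OH-bearing residues are Ser, Thr (aliphatic alcohols), and Tyr (phenol).
Of the listed options, only serine belongs to this group.

serine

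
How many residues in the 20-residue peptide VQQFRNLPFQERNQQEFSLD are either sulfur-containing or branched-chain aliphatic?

3

Sulfur-containing: C, M. Branched-chain aliphatic: I, L, V.
Sulfur-containing residues here: none (0).
Branched-chain aliphatic residues here: V1, L7, L19 (3).
The two groups share no amino acid, so total = 0 + 3 = 3.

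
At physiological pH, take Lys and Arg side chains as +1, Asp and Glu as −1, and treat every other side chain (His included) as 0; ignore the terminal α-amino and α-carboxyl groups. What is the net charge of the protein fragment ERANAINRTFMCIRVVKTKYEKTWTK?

Positive (K, R): R2, R8, R14, K17, K19, K22, K26 → +7.
Negative (D, E): E1, E21 → −2.
Net charge = (+7) + (−2) = +5.

+5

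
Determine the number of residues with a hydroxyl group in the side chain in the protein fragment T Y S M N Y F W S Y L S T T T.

S, T, and Y are the three residues with a side-chain hydroxyl.
Matching residues: T1, Y2, S3, Y6, S9, Y10, S12, T13, T14, T15.

10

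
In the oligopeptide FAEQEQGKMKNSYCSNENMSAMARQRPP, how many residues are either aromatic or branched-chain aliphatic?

2

Aromatic: F, W, Y. Branched-chain aliphatic: I, L, V.
Aromatic residues here: F1, Y13 (2).
Branched-chain aliphatic residues here: none (0).
The two groups share no amino acid, so total = 2 + 0 = 2.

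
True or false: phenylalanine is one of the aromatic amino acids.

True

The aromatic amino acids are Phe (F, benzyl), Trp (W, indole), and Tyr (Y, phenol).
Phenylalanine is in this group.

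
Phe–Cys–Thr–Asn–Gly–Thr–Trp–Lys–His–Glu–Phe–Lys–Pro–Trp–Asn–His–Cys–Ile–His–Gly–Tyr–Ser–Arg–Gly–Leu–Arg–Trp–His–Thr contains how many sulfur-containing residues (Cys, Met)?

Matching residues: Cys2, Cys17.

2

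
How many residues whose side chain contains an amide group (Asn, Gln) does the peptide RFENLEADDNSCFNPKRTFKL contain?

Matching residues: N4, N10, N14.

3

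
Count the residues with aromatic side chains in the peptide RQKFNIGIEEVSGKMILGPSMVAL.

1

The aromatic amino acids are Phe (F, benzyl), Trp (W, indole), and Tyr (Y, phenol).
Matching residues: F4.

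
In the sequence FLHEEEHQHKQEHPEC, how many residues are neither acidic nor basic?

6

Acidic: D, E. Basic: K, R, H. All other residues are neither.
Matching residues: F1, L2, Q8, Q11, P14, C16.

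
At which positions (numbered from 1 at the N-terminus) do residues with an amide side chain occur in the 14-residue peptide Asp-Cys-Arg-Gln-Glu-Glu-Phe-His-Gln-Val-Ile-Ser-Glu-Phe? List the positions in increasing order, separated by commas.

4, 9

The amide-side-chain residues are Asn (N) and Gln (Q).
Matching residues: Gln4, Gln9.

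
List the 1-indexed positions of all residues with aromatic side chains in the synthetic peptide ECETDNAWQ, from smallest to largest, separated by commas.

8

Phenylalanine (F), tryptophan (W), and tyrosine (Y) have aromatic ring side chains.
Matching residues: W8.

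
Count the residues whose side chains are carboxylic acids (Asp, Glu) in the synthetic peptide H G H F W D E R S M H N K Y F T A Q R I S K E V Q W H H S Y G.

Matching residues: D6, E7, E23.

3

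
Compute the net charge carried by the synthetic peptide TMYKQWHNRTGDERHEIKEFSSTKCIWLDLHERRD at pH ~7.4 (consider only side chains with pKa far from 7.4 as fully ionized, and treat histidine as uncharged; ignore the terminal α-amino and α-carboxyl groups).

Near pH 7.4, K and R contribute +1 each, D and E contribute −1 each, and every other side chain (His included, as stated) is uncharged.
Positive (K, R): K4, R9, R14, K18, K24, R33, R34 → +7.
Negative (D, E): D12, E13, E16, E19, D29, E32, D35 → −7.
Net charge = (+7) + (−7) = 0.

0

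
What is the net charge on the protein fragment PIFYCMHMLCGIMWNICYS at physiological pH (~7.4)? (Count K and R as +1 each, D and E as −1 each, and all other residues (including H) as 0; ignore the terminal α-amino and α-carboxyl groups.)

0

Positive (K, R): none → +0.
Negative (D, E): none → −0.
Net charge = (+0) + (−0) = 0.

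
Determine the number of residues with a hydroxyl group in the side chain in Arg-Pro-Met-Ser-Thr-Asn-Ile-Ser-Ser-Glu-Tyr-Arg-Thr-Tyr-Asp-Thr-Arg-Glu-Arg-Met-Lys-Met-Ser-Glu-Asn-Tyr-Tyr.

11

S, T, and Y are the three residues with a side-chain hydroxyl.
Matching residues: Ser4, Thr5, Ser8, Ser9, Tyr11, Thr13, Tyr14, Thr16, Ser23, Tyr26, Tyr27.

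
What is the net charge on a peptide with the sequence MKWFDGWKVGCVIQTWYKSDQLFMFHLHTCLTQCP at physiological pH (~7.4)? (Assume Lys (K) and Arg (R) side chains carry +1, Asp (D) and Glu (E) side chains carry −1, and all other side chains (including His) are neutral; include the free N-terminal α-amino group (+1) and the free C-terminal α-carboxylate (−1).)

Positive (K, R): K2, K8, K18 → +3.
Negative (D, E): D5, D20 → −2.
The N-terminus (+1) and C-terminus (−1) cancel.
Net charge = (+3) + (−2) = +1.

+1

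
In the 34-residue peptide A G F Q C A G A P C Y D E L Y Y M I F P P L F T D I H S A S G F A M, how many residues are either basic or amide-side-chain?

Basic: H, K, R. Amide-side-chain: N, Q.
Basic residues here: H27 (1).
Amide-side-chain residues here: Q4 (1).
The two groups share no amino acid, so total = 1 + 1 = 2.

2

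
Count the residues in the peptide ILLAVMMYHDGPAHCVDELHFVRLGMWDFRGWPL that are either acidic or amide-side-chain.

Acidic: D, E. Amide-side-chain: N, Q.
Acidic residues here: D10, D17, E18, D28 (4).
Amide-side-chain residues here: none (0).
The two groups share no amino acid, so total = 4 + 0 = 4.

4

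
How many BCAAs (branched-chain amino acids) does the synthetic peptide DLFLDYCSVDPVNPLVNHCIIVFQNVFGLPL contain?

Valine (V), leucine (L), and isoleucine (I) are the branched-chain amino acids.
Matching residues: L2, L4, V9, V12, L15, V16, I20, I21, V22, V26, L29, L31.

12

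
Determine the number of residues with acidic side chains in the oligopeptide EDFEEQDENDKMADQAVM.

Aspartate (D) and glutamate (E) have carboxylic-acid side chains and are the acidic amino acids.
Matching residues: E1, D2, E4, E5, D7, E8, D10, D14.

8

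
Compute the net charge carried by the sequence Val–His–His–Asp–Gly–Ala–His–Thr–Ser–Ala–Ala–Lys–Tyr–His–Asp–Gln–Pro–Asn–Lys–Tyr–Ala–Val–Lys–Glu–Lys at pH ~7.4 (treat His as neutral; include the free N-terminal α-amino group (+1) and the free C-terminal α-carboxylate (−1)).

The side chains ionized at physiological pH are Lys/Arg (+1) and Asp/Glu (−1); with His treated as neutral, nothing else contributes.
Positive (K, R): Lys12, Lys19, Lys23, Lys25 → +4.
Negative (D, E): Asp4, Asp15, Glu24 → −3.
The N-terminus (+1) and C-terminus (−1) cancel.
Net charge = (+4) + (−3) = +1.

+1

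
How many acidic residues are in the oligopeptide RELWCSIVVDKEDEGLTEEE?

8

Aspartate (D) and glutamate (E) have carboxylic-acid side chains and are the acidic amino acids.
Matching residues: E2, D10, E12, D13, E14, E18, E19, E20.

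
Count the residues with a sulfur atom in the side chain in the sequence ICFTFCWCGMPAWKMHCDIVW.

Cysteine (C, thiol) and methionine (M, thioether) are the two sulfur-containing amino acids.
Matching residues: C2, C6, C8, M10, M15, C17.

6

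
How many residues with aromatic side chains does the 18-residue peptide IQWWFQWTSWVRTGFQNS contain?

Phenylalanine (F), tryptophan (W), and tyrosine (Y) have aromatic ring side chains.
Matching residues: W3, W4, F5, W7, W10, F15.

6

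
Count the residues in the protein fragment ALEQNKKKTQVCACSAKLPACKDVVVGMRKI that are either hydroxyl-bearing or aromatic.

2

Hydroxyl-bearing: S, T, Y. Aromatic: F, W, Y.
Hydroxyl-bearing residues here: T9, S15 (2).
Aromatic residues here: none (0).
(Y belongs to both groups, but none appear in this sequence.) Total = 2 + 0 = 2.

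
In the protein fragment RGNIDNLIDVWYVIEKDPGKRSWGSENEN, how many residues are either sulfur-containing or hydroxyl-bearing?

3

Sulfur-containing: C, M. Hydroxyl-bearing: S, T, Y.
Sulfur-containing residues here: none (0).
Hydroxyl-bearing residues here: Y12, S22, S25 (3).
The two groups share no amino acid, so total = 0 + 3 = 3.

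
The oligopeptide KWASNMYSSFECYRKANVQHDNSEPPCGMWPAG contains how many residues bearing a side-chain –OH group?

Serine (S), threonine (T), and tyrosine (Y) each carry a hydroxyl group on the side chain.
Matching residues: S4, Y7, S8, S9, Y13, S23.

6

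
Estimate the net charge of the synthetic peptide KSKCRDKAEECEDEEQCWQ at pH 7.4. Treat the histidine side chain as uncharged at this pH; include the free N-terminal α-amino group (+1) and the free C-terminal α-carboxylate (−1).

The side chains ionized at physiological pH are Lys/Arg (+1) and Asp/Glu (−1); with His treated as neutral, nothing else contributes.
Positive (K, R): K1, K3, R5, K7 → +4.
Negative (D, E): D6, E9, E10, E12, D13, E14, E15 → −7.
The N-terminus (+1) and C-terminus (−1) cancel.
Net charge = (+4) + (−7) = −3.

-3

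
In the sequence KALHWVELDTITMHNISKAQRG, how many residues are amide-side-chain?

Only N (asparagine) and Q (glutamine) carry a side-chain carboxamide.
Matching residues: N15, Q20.

2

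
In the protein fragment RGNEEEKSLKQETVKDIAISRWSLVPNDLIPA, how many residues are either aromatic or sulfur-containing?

Aromatic: F, W, Y. Sulfur-containing: C, M.
Aromatic residues here: W22 (1).
Sulfur-containing residues here: none (0).
The two groups share no amino acid, so total = 1 + 0 = 1.

1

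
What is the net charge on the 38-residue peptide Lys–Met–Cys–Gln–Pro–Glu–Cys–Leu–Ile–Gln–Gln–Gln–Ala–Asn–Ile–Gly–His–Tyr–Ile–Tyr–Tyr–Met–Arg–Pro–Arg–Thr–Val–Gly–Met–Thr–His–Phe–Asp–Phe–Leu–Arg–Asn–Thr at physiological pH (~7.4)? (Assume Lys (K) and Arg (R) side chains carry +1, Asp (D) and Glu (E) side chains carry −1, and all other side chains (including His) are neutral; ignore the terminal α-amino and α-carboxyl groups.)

+2

Positive (K, R): Lys1, Arg23, Arg25, Arg36 → +4.
Negative (D, E): Glu6, Asp33 → −2.
Net charge = (+4) + (−2) = +2.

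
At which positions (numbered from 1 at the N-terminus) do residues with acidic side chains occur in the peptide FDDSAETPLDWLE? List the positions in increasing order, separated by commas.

Only D (aspartate) and E (glutamate) carry a side-chain carboxylic acid.
Matching residues: D2, D3, E6, D10, E13.

2, 3, 6, 10, 13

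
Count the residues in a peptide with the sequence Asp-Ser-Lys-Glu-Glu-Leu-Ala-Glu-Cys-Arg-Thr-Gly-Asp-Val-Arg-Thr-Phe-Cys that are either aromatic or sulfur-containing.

Aromatic: F, W, Y. Sulfur-containing: C, M.
Aromatic residues here: Phe17 (1).
Sulfur-containing residues here: Cys9, Cys18 (2).
The two groups share no amino acid, so total = 1 + 2 = 3.

3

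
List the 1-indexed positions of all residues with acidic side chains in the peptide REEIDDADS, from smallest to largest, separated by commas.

Only D (aspartate) and E (glutamate) carry a side-chain carboxylic acid.
Matching residues: E2, E3, D5, D6, D8.

2, 3, 5, 6, 8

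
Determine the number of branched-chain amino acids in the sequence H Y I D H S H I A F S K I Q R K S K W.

Valine (V), leucine (L), and isoleucine (I) are the branched-chain amino acids.
Matching residues: I3, I8, I13.

3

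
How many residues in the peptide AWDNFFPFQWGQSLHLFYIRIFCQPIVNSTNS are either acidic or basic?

Acidic: D, E. Basic: H, K, R.
Acidic residues here: D3 (1).
Basic residues here: H15, R20 (2).
The two groups share no amino acid, so total = 1 + 2 = 3.

3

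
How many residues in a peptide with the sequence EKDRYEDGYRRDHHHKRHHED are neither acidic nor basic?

3

Acidic: D, E. Basic: K, R, H. All other residues are neither.
Matching residues: Y5, G8, Y9.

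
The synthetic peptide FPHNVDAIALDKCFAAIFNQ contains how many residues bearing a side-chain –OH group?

The –OH-bearing residues are Ser, Thr (aliphatic alcohols), and Tyr (phenol).
None of the 20 residues belong to this group.

0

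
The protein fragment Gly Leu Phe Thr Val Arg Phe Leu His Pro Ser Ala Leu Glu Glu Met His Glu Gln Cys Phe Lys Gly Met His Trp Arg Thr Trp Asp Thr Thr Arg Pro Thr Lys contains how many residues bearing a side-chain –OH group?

6

Serine (S), threonine (T), and tyrosine (Y) each carry a hydroxyl group on the side chain.
Matching residues: Thr4, Ser11, Thr28, Thr31, Thr32, Thr35.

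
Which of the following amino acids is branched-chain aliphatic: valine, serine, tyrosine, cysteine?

The BCAAs are Val, Leu, and Ile — aliphatic side chains with a branch point.
Of the listed options, only valine belongs to this group.

valine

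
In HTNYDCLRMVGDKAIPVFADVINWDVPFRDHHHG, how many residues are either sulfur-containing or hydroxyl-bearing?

Sulfur-containing: C, M. Hydroxyl-bearing: S, T, Y.
Sulfur-containing residues here: C6, M9 (2).
Hydroxyl-bearing residues here: T2, Y4 (2).
The two groups share no amino acid, so total = 2 + 2 = 4.

4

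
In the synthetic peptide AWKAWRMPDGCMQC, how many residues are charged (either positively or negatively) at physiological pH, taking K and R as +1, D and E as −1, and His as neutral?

Charged side chains at pH ~7.4: K, R (positive); D, E (negative).
Matching residues: K3, R6, D9.

3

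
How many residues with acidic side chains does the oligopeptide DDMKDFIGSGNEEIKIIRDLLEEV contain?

Only D (aspartate) and E (glutamate) carry a side-chain carboxylic acid.
Matching residues: D1, D2, D5, E12, E13, D19, E22, E23.

8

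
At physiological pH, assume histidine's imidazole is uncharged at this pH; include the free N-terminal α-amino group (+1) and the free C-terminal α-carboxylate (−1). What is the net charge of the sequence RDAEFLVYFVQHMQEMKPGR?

At pH ~7.4 the Lys and Arg side chains are protonated (+1), the Asp and Glu side chains are deprotonated (−1), and with His taken as neutral all other side chains carry no charge.
Positive (K, R): R1, K17, R20 → +3.
Negative (D, E): D2, E4, E15 → −3.
The N-terminus (+1) and C-terminus (−1) cancel.
Net charge = (+3) + (−3) = 0.

0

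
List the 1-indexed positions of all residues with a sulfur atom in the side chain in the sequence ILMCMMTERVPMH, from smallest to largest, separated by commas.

3, 4, 5, 6, 12

Cysteine (C, thiol) and methionine (M, thioether) are the two sulfur-containing amino acids.
Matching residues: M3, C4, M5, M6, M12.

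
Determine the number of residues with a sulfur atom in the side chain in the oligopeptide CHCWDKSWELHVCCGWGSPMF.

5

Only Cys (C) and Met (M) have a sulfur atom in the side chain.
Matching residues: C1, C3, C13, C14, M20.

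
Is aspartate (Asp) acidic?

Yes

Only D (aspartate) and E (glutamate) carry a side-chain carboxylic acid.
Aspartate is in this group.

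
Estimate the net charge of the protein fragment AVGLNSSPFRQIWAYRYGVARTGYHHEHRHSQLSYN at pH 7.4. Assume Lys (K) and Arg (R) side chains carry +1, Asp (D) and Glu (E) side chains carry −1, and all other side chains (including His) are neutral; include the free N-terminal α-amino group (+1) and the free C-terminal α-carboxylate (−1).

Positive (K, R): R10, R16, R21, R29 → +4.
Negative (D, E): E27 → −1.
The N-terminus (+1) and C-terminus (−1) cancel.
Net charge = (+4) + (−1) = +3.

+3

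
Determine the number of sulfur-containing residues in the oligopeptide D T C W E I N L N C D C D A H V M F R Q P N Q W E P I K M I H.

Cysteine (C, thiol) and methionine (M, thioether) are the two sulfur-containing amino acids.
Matching residues: C3, C10, C12, M17, M29.

5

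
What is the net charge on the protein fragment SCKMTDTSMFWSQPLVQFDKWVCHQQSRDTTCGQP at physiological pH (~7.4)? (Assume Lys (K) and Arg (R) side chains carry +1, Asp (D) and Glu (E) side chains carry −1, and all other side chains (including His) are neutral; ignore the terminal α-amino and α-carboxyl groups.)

Positive (K, R): K3, K20, R28 → +3.
Negative (D, E): D6, D19, D29 → −3.
Net charge = (+3) + (−3) = 0.

0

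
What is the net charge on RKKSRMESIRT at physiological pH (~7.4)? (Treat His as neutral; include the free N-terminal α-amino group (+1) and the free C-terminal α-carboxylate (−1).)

+4

Near pH 7.4, K and R contribute +1 each, D and E contribute −1 each, and every other side chain (His included, as stated) is uncharged.
Positive (K, R): R1, K2, K3, R5, R10 → +5.
Negative (D, E): E7 → −1.
The N-terminus (+1) and C-terminus (−1) cancel.
Net charge = (+5) + (−1) = +4.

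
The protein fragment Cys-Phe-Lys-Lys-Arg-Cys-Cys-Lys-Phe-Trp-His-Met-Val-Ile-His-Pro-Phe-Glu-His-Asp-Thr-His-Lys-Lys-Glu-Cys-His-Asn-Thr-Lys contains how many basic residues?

K, R, and H are the three residues with basic side chains (ε-amine, guanidinium, and imidazole respectively).
Matching residues: Lys3, Lys4, Arg5, Lys8, His11, His15, His19, His22, Lys23, Lys24, His27, Lys30.

12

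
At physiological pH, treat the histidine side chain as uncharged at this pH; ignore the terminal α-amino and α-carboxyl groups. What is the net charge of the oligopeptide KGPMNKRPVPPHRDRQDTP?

+3

The side chains ionized at physiological pH are Lys/Arg (+1) and Asp/Glu (−1); with His treated as neutral, nothing else contributes.
Positive (K, R): K1, K6, R7, R13, R15 → +5.
Negative (D, E): D14, D17 → −2.
Net charge = (+5) + (−2) = +3.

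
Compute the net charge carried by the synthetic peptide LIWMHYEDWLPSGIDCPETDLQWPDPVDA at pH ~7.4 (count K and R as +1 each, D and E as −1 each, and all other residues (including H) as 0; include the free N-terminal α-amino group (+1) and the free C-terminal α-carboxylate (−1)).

-7

Positive (K, R): none → +0.
Negative (D, E): E7, D8, D15, E18, D20, D25, D28 → −7.
The N-terminus (+1) and C-terminus (−1) cancel.
Net charge = (+0) + (−7) = −7.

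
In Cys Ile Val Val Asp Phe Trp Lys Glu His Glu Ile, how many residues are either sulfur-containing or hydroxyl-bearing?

1

Sulfur-containing: C, M. Hydroxyl-bearing: S, T, Y.
Sulfur-containing residues here: Cys1 (1).
Hydroxyl-bearing residues here: none (0).
The two groups share no amino acid, so total = 1 + 0 = 1.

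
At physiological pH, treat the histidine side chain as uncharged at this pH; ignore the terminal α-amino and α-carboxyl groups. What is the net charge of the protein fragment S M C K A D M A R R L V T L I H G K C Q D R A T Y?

Near pH 7.4, K and R contribute +1 each, D and E contribute −1 each, and every other side chain (His included, as stated) is uncharged.
Positive (K, R): K4, R9, R10, K18, R22 → +5.
Negative (D, E): D6, D21 → −2.
Net charge = (+5) + (−2) = +3.

+3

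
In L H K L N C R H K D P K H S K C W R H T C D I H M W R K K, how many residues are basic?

14

The basic amino acids are Lys (K), Arg (R), and His (H).
Matching residues: H2, K3, R7, H8, K9, K12, H13, K15, R18, H19, H24, R27, K28, K29.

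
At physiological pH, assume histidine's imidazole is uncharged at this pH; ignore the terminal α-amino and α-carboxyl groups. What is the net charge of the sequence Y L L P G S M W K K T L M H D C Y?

+1

The side chains ionized at physiological pH are Lys/Arg (+1) and Asp/Glu (−1); with His treated as neutral, nothing else contributes.
Positive (K, R): K9, K10 → +2.
Negative (D, E): D15 → −1.
Net charge = (+2) + (−1) = +1.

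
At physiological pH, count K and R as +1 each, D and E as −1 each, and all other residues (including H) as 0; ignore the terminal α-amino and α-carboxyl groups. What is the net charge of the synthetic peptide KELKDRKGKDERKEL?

+2

Positive (K, R): K1, K4, R6, K7, K9, R12, K13 → +7.
Negative (D, E): E2, D5, D10, E11, E14 → −5.
Net charge = (+7) + (−5) = +2.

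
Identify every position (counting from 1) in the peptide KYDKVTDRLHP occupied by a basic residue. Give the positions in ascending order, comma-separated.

1, 4, 8, 10

Lysine (K), arginine (R), and histidine (H) have basic, nitrogen-containing side chains.
Matching residues: K1, K4, R8, H10.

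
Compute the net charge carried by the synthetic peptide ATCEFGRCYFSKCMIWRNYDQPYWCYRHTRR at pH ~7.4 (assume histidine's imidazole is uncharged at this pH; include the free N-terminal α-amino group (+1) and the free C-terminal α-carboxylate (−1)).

+4

At pH ~7.4 the Lys and Arg side chains are protonated (+1), the Asp and Glu side chains are deprotonated (−1), and with His taken as neutral all other side chains carry no charge.
Positive (K, R): R7, K12, R17, R27, R30, R31 → +6.
Negative (D, E): E4, D20 → −2.
The N-terminus (+1) and C-terminus (−1) cancel.
Net charge = (+6) + (−2) = +4.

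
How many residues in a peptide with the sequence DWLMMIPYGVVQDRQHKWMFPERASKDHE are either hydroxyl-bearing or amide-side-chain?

4

Hydroxyl-bearing: S, T, Y. Amide-side-chain: N, Q.
Hydroxyl-bearing residues here: Y8, S25 (2).
Amide-side-chain residues here: Q12, Q15 (2).
The two groups share no amino acid, so total = 2 + 2 = 4.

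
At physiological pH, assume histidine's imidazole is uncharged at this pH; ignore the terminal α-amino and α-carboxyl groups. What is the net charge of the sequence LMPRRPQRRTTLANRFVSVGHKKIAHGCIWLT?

+7

At pH ~7.4 the Lys and Arg side chains are protonated (+1), the Asp and Glu side chains are deprotonated (−1), and with His taken as neutral all other side chains carry no charge.
Positive (K, R): R4, R5, R8, R9, R15, K22, K23 → +7.
Negative (D, E): none → −0.
Net charge = (+7) + (−0) = +7.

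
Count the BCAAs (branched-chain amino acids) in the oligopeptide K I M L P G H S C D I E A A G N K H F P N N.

Valine (V), leucine (L), and isoleucine (I) are the branched-chain amino acids.
Matching residues: I2, L4, I11.

3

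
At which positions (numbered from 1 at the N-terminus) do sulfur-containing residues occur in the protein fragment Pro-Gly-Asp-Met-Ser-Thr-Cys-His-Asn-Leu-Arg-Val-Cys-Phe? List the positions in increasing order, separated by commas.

4, 7, 13

Cysteine (C, thiol) and methionine (M, thioether) are the two sulfur-containing amino acids.
Matching residues: Met4, Cys7, Cys13.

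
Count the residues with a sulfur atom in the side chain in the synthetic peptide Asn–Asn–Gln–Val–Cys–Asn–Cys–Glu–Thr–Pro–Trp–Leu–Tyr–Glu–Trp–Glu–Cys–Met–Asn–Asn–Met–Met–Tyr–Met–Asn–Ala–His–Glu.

Cysteine (C, thiol) and methionine (M, thioether) are the two sulfur-containing amino acids.
Matching residues: Cys5, Cys7, Cys17, Met18, Met21, Met22, Met24.

7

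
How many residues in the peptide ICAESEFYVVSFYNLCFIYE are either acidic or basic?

3

Acidic: D, E. Basic: H, K, R.
Acidic residues here: E4, E6, E20 (3).
Basic residues here: none (0).
The two groups share no amino acid, so total = 3 + 0 = 3.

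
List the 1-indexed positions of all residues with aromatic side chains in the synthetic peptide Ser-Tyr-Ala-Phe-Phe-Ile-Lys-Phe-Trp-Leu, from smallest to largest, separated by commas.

F, W, and Y each carry an aromatic ring on the side chain.
Matching residues: Tyr2, Phe4, Phe5, Phe8, Trp9.

2, 4, 5, 8, 9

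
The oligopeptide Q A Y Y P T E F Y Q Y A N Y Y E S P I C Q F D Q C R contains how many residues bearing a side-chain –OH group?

The –OH-bearing residues are Ser, Thr (aliphatic alcohols), and Tyr (phenol).
Matching residues: Y3, Y4, T6, Y9, Y11, Y14, Y15, S17.

8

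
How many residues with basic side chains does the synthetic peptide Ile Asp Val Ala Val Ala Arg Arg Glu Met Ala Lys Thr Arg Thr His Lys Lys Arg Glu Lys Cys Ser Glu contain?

K, R, and H are the three residues with basic side chains (ε-amine, guanidinium, and imidazole respectively).
Matching residues: Arg7, Arg8, Lys12, Arg14, His16, Lys17, Lys18, Arg19, Lys21.

9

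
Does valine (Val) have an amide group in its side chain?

The amide-side-chain residues are Asn (N) and Gln (Q).
Valine is not in this group.

No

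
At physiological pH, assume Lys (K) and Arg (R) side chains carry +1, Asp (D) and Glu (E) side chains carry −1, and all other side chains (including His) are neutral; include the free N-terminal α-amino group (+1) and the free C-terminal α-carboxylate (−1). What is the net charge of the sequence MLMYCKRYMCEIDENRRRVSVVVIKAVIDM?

Positive (K, R): K6, R7, R16, R17, R18, K25 → +6.
Negative (D, E): E11, D13, E14, D29 → −4.
The N-terminus (+1) and C-terminus (−1) cancel.
Net charge = (+6) + (−4) = +2.

+2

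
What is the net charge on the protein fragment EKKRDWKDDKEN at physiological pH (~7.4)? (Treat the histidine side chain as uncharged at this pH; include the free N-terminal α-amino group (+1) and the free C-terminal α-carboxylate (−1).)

0

Near pH 7.4, K and R contribute +1 each, D and E contribute −1 each, and every other side chain (His included, as stated) is uncharged.
Positive (K, R): K2, K3, R4, K7, K10 → +5.
Negative (D, E): E1, D5, D8, D9, E11 → −5.
The N-terminus (+1) and C-terminus (−1) cancel.
Net charge = (+5) + (−5) = 0.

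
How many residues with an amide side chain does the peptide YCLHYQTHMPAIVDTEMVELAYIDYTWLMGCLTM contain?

1

Only N (asparagine) and Q (glutamine) carry a side-chain carboxamide.
Matching residues: Q6.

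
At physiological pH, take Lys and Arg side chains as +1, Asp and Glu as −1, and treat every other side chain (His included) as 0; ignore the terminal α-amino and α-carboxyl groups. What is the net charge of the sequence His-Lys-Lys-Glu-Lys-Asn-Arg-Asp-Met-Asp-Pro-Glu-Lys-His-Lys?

Positive (K, R): Lys2, Lys3, Lys5, Arg7, Lys13, Lys15 → +6.
Negative (D, E): Glu4, Asp8, Asp10, Glu12 → −4.
Net charge = (+6) + (−4) = +2.

+2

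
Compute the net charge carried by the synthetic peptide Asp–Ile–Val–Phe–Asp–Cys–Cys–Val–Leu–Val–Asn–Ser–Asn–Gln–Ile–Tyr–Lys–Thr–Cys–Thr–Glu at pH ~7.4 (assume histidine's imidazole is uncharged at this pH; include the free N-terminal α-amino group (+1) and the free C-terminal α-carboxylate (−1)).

Near pH 7.4, K and R contribute +1 each, D and E contribute −1 each, and every other side chain (His included, as stated) is uncharged.
Positive (K, R): Lys17 → +1.
Negative (D, E): Asp1, Asp5, Glu21 → −3.
The N-terminus (+1) and C-terminus (−1) cancel.
Net charge = (+1) + (−3) = −2.

-2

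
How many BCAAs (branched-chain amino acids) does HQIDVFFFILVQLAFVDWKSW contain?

7

Valine (V), leucine (L), and isoleucine (I) are the branched-chain amino acids.
Matching residues: I3, V5, I9, L10, V11, L13, V16.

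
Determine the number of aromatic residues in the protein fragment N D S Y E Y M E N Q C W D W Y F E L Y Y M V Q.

8

F, W, and Y each carry an aromatic ring on the side chain.
Matching residues: Y4, Y6, W12, W14, Y15, F16, Y19, Y20.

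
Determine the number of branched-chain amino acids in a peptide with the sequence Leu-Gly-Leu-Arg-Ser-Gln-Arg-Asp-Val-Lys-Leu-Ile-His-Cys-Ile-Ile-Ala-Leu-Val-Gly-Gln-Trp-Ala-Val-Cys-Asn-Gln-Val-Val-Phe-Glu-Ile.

The BCAAs are Val, Leu, and Ile — aliphatic side chains with a branch point.
Matching residues: Leu1, Leu3, Val9, Leu11, Ile12, Ile15, Ile16, Leu18, Val19, Val24, Val28, Val29, Ile32.

13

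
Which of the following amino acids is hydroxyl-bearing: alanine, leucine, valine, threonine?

threonine

S, T, and Y are the three residues with a side-chain hydroxyl.
Of the listed options, only threonine belongs to this group.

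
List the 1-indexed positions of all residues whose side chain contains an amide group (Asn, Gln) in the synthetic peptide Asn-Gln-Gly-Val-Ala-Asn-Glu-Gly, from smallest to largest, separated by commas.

1, 2, 6

Matching residues: Asn1, Gln2, Asn6.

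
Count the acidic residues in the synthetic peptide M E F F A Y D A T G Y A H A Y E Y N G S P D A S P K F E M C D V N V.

6

The acidic residues are Asp (D) and Glu (E), whose side chains end in a carboxylate group.
Matching residues: E2, D7, E16, D22, E28, D31.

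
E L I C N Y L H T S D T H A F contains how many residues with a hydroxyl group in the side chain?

Serine (S), threonine (T), and tyrosine (Y) each carry a hydroxyl group on the side chain.
Matching residues: Y6, T9, S10, T12.

4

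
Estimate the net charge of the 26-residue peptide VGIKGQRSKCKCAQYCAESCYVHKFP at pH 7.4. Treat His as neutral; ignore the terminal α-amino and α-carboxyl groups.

The side chains ionized at physiological pH are Lys/Arg (+1) and Asp/Glu (−1); with His treated as neutral, nothing else contributes.
Positive (K, R): K4, R7, K9, K11, K24 → +5.
Negative (D, E): E18 → −1.
Net charge = (+5) + (−1) = +4.

+4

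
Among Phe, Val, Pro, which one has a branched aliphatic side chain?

Val

The BCAAs are Val, Leu, and Ile — aliphatic side chains with a branch point.
Of the listed options, only Val belongs to this group.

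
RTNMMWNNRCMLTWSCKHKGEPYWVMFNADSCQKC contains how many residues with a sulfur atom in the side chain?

8

The sulfur-bearing residues are cysteine (–SH) and methionine (–S–CH₃).
Matching residues: M4, M5, C10, M11, C16, M26, C32, C35.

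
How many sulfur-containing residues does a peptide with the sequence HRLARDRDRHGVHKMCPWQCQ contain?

3

The sulfur-bearing residues are cysteine (–SH) and methionine (–S–CH₃).
Matching residues: M15, C16, C20.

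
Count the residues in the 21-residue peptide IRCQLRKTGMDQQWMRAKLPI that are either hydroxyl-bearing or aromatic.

Hydroxyl-bearing: S, T, Y. Aromatic: F, W, Y.
Hydroxyl-bearing residues here: T8 (1).
Aromatic residues here: W14 (1).
(Y belongs to both groups, but none appear in this sequence.) Total = 1 + 1 = 2.

2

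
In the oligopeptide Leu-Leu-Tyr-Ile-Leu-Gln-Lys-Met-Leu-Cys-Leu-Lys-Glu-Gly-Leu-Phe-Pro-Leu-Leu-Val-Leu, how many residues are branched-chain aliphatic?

11

V, L, and I make up the branched-chain aliphatic group.
Matching residues: Leu1, Leu2, Ile4, Leu5, Leu9, Leu11, Leu15, Leu18, Leu19, Val20, Leu21.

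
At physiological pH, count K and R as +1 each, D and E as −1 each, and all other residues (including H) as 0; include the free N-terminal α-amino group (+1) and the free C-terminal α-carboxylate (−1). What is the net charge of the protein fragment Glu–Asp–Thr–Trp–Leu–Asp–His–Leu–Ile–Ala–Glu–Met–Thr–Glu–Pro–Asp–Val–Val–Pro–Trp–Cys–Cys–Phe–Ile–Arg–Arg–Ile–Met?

-4

Positive (K, R): Arg25, Arg26 → +2.
Negative (D, E): Glu1, Asp2, Asp6, Glu11, Glu14, Asp16 → −6.
The N-terminus (+1) and C-terminus (−1) cancel.
Net charge = (+2) + (−6) = −4.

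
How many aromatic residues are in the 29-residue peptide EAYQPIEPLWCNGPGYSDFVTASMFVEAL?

Phenylalanine (F), tryptophan (W), and tyrosine (Y) have aromatic ring side chains.
Matching residues: Y3, W10, Y16, F19, F25.

5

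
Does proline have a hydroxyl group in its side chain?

S, T, and Y are the three residues with a side-chain hydroxyl.
Proline is not in this group.

No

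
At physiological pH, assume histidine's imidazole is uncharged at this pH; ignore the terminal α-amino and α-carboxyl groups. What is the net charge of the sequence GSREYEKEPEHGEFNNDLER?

Near pH 7.4, K and R contribute +1 each, D and E contribute −1 each, and every other side chain (His included, as stated) is uncharged.
Positive (K, R): R3, K7, R20 → +3.
Negative (D, E): E4, E6, E8, E10, E13, D17, E19 → −7.
Net charge = (+3) + (−7) = −4.

-4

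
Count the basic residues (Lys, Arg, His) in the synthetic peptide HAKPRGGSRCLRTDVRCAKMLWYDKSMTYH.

9

Matching residues: H1, K3, R5, R9, R12, R16, K19, K25, H30.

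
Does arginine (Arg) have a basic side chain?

Yes

K, R, and H are the three residues with basic side chains (ε-amine, guanidinium, and imidazole respectively).
Arginine is in this group.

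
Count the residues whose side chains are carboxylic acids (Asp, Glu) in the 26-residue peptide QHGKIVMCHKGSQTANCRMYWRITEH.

1

Matching residues: E25.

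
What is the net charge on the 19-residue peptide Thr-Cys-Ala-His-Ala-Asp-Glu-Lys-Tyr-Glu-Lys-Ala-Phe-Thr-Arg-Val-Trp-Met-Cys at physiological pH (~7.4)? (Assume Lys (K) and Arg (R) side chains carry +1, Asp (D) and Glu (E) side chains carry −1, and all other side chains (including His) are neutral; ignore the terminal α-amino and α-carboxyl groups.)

Positive (K, R): Lys8, Lys11, Arg15 → +3.
Negative (D, E): Asp6, Glu7, Glu10 → −3.
Net charge = (+3) + (−3) = 0.

0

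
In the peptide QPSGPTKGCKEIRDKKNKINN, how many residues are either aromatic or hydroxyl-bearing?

2

Aromatic: F, W, Y. Hydroxyl-bearing: S, T, Y.
Aromatic residues here: none (0).
Hydroxyl-bearing residues here: S3, T6 (2).
(Y belongs to both groups, but none appear in this sequence.) Total = 0 + 2 = 2.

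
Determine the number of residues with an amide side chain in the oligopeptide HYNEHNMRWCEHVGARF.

Only N (asparagine) and Q (glutamine) carry a side-chain carboxamide.
Matching residues: N3, N6.

2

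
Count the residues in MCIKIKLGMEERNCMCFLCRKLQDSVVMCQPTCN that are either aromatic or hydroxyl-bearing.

Aromatic: F, W, Y. Hydroxyl-bearing: S, T, Y.
Aromatic residues here: F17 (1).
Hydroxyl-bearing residues here: S25, T32 (2).
(Y belongs to both groups, but none appear in this sequence.) Total = 1 + 2 = 3.

3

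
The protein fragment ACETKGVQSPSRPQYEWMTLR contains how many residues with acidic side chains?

2

Only D (aspartate) and E (glutamate) carry a side-chain carboxylic acid.
Matching residues: E3, E16.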